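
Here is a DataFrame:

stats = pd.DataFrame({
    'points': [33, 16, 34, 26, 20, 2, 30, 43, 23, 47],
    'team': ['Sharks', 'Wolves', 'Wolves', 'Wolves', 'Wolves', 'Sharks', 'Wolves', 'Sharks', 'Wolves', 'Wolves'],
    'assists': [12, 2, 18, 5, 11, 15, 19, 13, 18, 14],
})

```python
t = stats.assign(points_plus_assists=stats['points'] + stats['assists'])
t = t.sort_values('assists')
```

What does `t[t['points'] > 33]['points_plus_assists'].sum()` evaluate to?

169

add column points_plus_assists = stats['points'] + stats['assists']:
   points    team  assists  points_plus_assists
0      33  Sharks       12                   45
1      16  Wolves        2                   18
2      34  Wolves       18                   52
3      26  Wolves        5                   31
4      20  Wolves       11                   31
5       2  Sharks       15                   17
6      30  Wolves       19                   49
7      43  Sharks       13                   56
8      23  Wolves       18                   41
9      47  Wolves       14                   61
sort by assists:
   points    team  assists  points_plus_assists
1      16  Wolves        2                   18
3      26  Wolves        5                   31
4      20  Wolves       11                   31
0      33  Sharks       12                   45
7      43  Sharks       13                   56
9      47  Wolves       14                   61
5       2  Sharks       15                   17
2      34  Wolves       18                   52
8      23  Wolves       18                   41
6      30  Wolves       19                   49
filter rows where points > 33:
   points    team  assists  points_plus_assists
7      43  Sharks       13                   56
9      47  Wolves       14                   61
2      34  Wolves       18                   52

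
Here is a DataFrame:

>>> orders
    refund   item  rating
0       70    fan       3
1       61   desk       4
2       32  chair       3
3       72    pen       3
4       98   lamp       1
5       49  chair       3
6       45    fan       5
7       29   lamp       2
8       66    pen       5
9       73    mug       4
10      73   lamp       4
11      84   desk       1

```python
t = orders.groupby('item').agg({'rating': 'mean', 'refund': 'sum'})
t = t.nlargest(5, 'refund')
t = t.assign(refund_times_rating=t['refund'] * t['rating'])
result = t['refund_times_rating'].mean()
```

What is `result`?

416.833333333

group by item: mean(rating), sum(refund):
         rating  refund
item                   
chair  3.000000      81
desk   2.500000     145
fan    4.000000     115
lamp   2.333333     200
mug    4.000000      73
pen    4.000000     138
take 5 rows with largest refund:
         rating  refund
item                   
lamp   2.333333     200
desk   2.500000     145
pen    4.000000     138
fan    4.000000     115
chair  3.000000      81
add column refund_times_rating = t['refund'] * t['rating']:
         rating  refund  refund_times_rating
item                                        
lamp   2.333333     200           466.666667
desk   2.500000     145           362.500000
pen    4.000000     138           552.000000
fan    4.000000     115           460.000000
chair  3.000000      81           243.000000
Hence 416.833333333.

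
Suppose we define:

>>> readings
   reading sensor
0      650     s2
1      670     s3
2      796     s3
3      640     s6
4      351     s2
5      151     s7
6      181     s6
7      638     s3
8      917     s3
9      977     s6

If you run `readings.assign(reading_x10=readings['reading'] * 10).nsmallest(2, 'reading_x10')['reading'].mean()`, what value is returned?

add column reading_x10 = readings['reading'] * 10:
   reading sensor  reading_x10
0      650     s2         6500
1      670     s3         6700
2      796     s3         7960
3      640     s6         6400
4      351     s2         3510
5      151     s7         1510
6      181     s6         1810
7      638     s3         6380
8      917     s3         9170
9      977     s6         9770
take 2 rows with smallest reading_x10:
   reading sensor  reading_x10
5      151     s7         1510
6      181     s6         1810
mean of column 'reading' → 166.0

166.0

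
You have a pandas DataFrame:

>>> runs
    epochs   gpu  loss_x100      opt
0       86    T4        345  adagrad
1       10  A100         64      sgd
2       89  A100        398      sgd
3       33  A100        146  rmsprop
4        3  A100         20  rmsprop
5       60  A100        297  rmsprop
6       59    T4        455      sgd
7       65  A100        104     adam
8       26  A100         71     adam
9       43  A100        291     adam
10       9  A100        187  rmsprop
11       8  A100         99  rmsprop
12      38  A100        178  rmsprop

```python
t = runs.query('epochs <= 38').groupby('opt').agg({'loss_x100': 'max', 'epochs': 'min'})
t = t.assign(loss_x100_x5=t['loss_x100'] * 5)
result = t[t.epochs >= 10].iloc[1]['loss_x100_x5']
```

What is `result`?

filter rows where epochs <= 38:
    epochs   gpu  loss_x100      opt
1       10  A100         64      sgd
3       33  A100        146  rmsprop
4        3  A100         20  rmsprop
8       26  A100         71     adam
10       9  A100        187  rmsprop
11       8  A100         99  rmsprop
12      38  A100        178  rmsprop
group by opt: max(loss_x100), min(epochs):
         loss_x100  epochs
opt                       
adam            71      26
rmsprop        187       3
sgd             64      10
add column loss_x100_x5 = t['loss_x100'] * 5:
         loss_x100  epochs  loss_x100_x5
opt                                     
adam            71      26           355
rmsprop        187       3           935
sgd             64      10           320
filter rows where epochs >= 10:
      loss_x100  epochs  loss_x100_x5
opt                                  
adam         71      26           355
sgd          64      10           320
Hence 320.

320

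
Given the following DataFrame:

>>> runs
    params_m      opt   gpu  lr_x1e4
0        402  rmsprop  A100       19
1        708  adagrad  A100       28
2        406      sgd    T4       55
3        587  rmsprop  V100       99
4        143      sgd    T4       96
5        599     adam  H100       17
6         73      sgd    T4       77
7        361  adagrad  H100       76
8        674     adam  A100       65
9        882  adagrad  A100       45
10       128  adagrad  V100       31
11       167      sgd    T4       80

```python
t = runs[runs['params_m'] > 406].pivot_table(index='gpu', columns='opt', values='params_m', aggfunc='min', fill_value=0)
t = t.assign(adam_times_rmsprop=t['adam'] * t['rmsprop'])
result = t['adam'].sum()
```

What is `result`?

1273

filter rows where params_m > 406:
   params_m      opt   gpu  lr_x1e4
1       708  adagrad  A100       28
3       587  rmsprop  V100       99
5       599     adam  H100       17
8       674     adam  A100       65
9       882  adagrad  A100       45
pivot: rows=gpu, cols=opt, min(params_m):
opt   adagrad  adam  rmsprop
gpu                         
A100      708   674        0
H100        0   599        0
V100        0     0      587
add column adam_times_rmsprop = t['adam'] * t['rmsprop']:
opt   adagrad  adam  rmsprop  adam_times_rmsprop
gpu                                             
A100      708   674        0                   0
H100        0   599        0                   0
V100        0     0      587                   0
Taking the sum of column 'adam' gives 1273.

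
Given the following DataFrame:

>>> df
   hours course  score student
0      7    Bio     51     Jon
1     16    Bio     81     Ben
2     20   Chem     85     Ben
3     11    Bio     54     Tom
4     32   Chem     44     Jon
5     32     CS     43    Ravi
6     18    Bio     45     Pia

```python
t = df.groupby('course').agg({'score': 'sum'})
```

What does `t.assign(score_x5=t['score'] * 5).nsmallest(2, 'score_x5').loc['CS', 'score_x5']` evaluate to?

group by course, sum of score:
        score
course       
Bio       231
CS         43
Chem      129
add column score_x5 = t['score'] * 5:
        score  score_x5
course                 
Bio       231      1155
CS         43       215
Chem      129       645
take 2 rows with smallest score_x5:
        score  score_x5
course                 
CS         43       215
Chem      129       645
Hence 215.

215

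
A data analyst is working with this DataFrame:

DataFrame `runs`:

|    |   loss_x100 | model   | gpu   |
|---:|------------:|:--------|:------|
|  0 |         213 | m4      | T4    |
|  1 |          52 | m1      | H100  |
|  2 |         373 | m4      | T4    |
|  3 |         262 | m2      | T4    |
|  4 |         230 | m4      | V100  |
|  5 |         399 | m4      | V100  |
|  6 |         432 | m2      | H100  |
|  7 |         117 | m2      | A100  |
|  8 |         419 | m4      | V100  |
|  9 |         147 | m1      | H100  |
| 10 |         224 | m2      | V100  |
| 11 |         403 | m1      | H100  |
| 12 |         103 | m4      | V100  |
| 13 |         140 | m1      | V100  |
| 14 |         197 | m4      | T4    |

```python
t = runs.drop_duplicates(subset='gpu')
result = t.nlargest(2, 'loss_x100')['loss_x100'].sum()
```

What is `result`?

drop duplicate gpu (keep=first):
   loss_x100 model   gpu
0        213    m4    T4
1         52    m1  H100
4        230    m4  V100
7        117    m2  A100
take 2 rows with largest loss_x100:
   loss_x100 model   gpu
4        230    m4  V100
0        213    m4    T4

443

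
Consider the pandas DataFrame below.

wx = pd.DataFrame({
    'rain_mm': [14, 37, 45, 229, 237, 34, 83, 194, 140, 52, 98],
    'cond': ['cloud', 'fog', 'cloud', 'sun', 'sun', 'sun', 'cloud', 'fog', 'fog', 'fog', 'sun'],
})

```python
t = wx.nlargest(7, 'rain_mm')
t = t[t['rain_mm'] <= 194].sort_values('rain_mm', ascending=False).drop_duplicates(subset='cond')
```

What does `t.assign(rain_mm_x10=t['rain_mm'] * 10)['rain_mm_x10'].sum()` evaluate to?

3750

take 7 rows with largest rain_mm:
    rain_mm   cond
4       237    sun
3       229    sun
7       194    fog
8       140    fog
10       98    sun
6        83  cloud
9        52    fog
filter rows where rain_mm <= 194:
    rain_mm   cond
7       194    fog
8       140    fog
10       98    sun
6        83  cloud
9        52    fog
sort by rain_mm descending:
    rain_mm   cond
7       194    fog
8       140    fog
10       98    sun
6        83  cloud
9        52    fog
drop duplicate cond (keep=first):
    rain_mm   cond
7       194    fog
10       98    sun
6        83  cloud
add column rain_mm_x10 = t['rain_mm'] * 10:
    rain_mm   cond  rain_mm_x10
7       194    fog         1940
10       98    sun          980
6        83  cloud          830
Then the sum of column 'rain_mm_x10': 3750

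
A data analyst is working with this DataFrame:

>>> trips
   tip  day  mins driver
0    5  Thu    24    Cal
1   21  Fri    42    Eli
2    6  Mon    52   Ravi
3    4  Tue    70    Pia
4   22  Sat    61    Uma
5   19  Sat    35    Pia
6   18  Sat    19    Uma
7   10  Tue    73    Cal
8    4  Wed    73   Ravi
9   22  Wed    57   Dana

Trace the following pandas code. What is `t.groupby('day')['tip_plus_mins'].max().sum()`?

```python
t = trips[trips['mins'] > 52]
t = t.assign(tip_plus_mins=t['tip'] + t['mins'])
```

245

filter rows where mins > 52:
   tip  day  mins driver
3    4  Tue    70    Pia
4   22  Sat    61    Uma
7   10  Tue    73    Cal
8    4  Wed    73   Ravi
9   22  Wed    57   Dana
add column tip_plus_mins = t['tip'] + t['mins']:
   tip  day  mins driver  tip_plus_mins
3    4  Tue    70    Pia             74
4   22  Sat    61    Uma             83
7   10  Tue    73    Cal             83
8    4  Wed    73   Ravi             77
9   22  Wed    57   Dana             79
group by day, max of tip_plus_mins:
day
Sat    83
Tue    83
Wed    79
Name: tip_plus_mins, dtype: int64
So sum() = 245.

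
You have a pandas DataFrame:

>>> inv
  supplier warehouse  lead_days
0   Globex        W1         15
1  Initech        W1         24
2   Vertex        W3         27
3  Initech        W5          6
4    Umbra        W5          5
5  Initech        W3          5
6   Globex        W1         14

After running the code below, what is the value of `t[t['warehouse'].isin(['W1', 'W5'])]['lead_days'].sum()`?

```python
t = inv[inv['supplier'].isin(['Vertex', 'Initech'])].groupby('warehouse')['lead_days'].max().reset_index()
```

30

filter rows where supplier in ['Vertex', 'Initech']:
  supplier warehouse  lead_days
1  Initech        W1         24
2   Vertex        W3         27
3  Initech        W5          6
5  Initech        W3          5
group by warehouse, max of lead_days:
warehouse
W1    24
W3    27
W5     6
Name: lead_days, dtype: int64
reset_index():
  warehouse  lead_days
0        W1         24
1        W3         27
2        W5          6
filter rows where warehouse in ['W1', 'W5']:
  warehouse  lead_days
0        W1         24
2        W5          6
The sum of column 'lead_days' is 30.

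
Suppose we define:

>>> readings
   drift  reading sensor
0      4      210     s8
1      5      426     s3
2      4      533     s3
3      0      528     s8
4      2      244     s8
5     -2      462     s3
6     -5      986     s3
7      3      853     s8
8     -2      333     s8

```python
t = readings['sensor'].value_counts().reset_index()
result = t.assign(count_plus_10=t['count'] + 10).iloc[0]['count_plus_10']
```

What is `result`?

15

value_counts of sensor:
sensor
s8    5
s3    4
Name: count, dtype: int64
reset_index():
  sensor  count
0     s8      5
1     s3      4
add column count_plus_10 = t['count'] + 10:
  sensor  count  count_plus_10
0     s8      5             15
1     s3      4             14
Taking the value at position 0, column 'count_plus_10' gives 15.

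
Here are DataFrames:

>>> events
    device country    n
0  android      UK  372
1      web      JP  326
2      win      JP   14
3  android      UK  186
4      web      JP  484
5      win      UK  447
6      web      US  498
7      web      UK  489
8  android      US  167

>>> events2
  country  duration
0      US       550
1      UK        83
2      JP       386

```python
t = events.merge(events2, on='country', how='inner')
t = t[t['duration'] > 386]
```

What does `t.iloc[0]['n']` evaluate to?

merge on 'country' (how='inner') → 9 rows:
    device country    n  duration
0  android      UK  372        83
1      web      JP  326       386
2      win      JP   14       386
3  android      UK  186        83
4      web      JP  484       386
5      win      UK  447        83
6      web      US  498       550
7      web      UK  489        83
8  android      US  167       550
filter rows where duration > 386:
    device country    n  duration
6      web      US  498       550
8  android      US  167       550

498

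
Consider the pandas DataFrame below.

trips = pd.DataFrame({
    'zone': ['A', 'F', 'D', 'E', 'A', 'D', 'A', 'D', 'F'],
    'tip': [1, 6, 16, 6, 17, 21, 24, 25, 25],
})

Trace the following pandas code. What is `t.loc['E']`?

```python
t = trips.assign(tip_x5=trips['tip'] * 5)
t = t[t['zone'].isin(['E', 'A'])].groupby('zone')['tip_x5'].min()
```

30

add column tip_x5 = trips['tip'] * 5:
  zone  tip  tip_x5
0    A    1       5
1    F    6      30
2    D   16      80
3    E    6      30
4    A   17      85
5    D   21     105
6    A   24     120
7    D   25     125
8    F   25     125
filter rows where zone in ['E', 'A']:
  zone  tip  tip_x5
0    A    1       5
3    E    6      30
4    A   17      85
6    A   24     120
group by zone, min of tip_x5:
zone
A     5
E    30
Name: tip_x5, dtype: int64
Then the value at index 'E': 30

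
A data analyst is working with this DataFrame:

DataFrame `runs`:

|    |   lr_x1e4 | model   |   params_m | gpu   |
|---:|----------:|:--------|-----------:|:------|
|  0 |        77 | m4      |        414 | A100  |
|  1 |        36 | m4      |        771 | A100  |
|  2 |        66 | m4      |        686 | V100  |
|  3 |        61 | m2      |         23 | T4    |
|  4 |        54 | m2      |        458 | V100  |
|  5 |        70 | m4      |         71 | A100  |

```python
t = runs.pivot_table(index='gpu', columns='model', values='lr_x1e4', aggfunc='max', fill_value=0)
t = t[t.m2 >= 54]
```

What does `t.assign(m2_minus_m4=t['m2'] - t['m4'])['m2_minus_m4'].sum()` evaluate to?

49

pivot: rows=gpu, cols=model, max(lr_x1e4):
model  m2  m4
gpu          
A100    0  77
T4     61   0
V100   54  66
filter rows where m2 >= 54:
model  m2  m4
gpu          
T4     61   0
V100   54  66
add column m2_minus_m4 = t['m2'] - t['m4']:
model  m2  m4  m2_minus_m4
gpu                       
T4     61   0           61
V100   54  66          -12
The sum of column 'm2_minus_m4' is 49.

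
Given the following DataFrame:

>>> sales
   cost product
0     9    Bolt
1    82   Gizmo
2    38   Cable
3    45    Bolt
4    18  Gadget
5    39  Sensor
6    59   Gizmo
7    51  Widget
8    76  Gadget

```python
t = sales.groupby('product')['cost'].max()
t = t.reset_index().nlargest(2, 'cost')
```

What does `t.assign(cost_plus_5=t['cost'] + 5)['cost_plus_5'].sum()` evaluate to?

group by product, max of cost:
product
Bolt      45
Cable     38
Gadget    76
Gizmo     82
Sensor    39
Widget    51
Name: cost, dtype: int64
reset_index():
  product  cost
0    Bolt    45
1   Cable    38
2  Gadget    76
3   Gizmo    82
4  Sensor    39
5  Widget    51
take 2 rows with largest cost:
  product  cost
3   Gizmo    82
2  Gadget    76
add column cost_plus_5 = t['cost'] + 5:
  product  cost  cost_plus_5
3   Gizmo    82           87
2  Gadget    76           81

168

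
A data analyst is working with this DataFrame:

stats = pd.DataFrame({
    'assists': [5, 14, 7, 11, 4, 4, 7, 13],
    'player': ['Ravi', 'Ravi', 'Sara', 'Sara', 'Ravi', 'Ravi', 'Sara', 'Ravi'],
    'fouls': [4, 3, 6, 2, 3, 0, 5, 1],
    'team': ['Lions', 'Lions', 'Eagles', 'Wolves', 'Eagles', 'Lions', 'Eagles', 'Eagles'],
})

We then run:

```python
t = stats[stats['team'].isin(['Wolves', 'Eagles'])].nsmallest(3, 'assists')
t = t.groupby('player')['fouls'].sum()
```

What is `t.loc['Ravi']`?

filter rows where team in ['Wolves', 'Eagles']:
   assists player  fouls    team
2        7   Sara      6  Eagles
3       11   Sara      2  Wolves
4        4   Ravi      3  Eagles
6        7   Sara      5  Eagles
7       13   Ravi      1  Eagles
take 3 rows with smallest assists:
   assists player  fouls    team
4        4   Ravi      3  Eagles
2        7   Sara      6  Eagles
6        7   Sara      5  Eagles
group by player, sum of fouls:
player
Ravi     3
Sara    11
Name: fouls, dtype: int64

3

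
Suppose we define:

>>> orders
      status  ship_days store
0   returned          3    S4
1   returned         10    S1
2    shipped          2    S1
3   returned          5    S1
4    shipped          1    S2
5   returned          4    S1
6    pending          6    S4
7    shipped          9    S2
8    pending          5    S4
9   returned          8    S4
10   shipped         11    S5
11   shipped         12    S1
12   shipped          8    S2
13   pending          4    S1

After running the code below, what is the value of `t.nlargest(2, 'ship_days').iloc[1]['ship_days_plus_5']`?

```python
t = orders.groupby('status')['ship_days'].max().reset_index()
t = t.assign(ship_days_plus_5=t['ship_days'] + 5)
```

group by status, max of ship_days:
status
pending      6
returned    10
shipped     12
Name: ship_days, dtype: int64
reset_index():
     status  ship_days
0   pending          6
1  returned         10
2   shipped         12
add column ship_days_plus_5 = t['ship_days'] + 5:
     status  ship_days  ship_days_plus_5
0   pending          6                11
1  returned         10                15
2   shipped         12                17
take 2 rows with largest ship_days:
     status  ship_days  ship_days_plus_5
2   shipped         12                17
1  returned         10                15

15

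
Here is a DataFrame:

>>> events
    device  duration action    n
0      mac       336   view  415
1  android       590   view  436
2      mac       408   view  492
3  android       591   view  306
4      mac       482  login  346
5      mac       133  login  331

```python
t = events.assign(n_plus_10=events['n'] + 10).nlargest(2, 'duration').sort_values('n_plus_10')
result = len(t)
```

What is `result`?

2

add column n_plus_10 = events['n'] + 10:
    device  duration action    n  n_plus_10
0      mac       336   view  415        425
1  android       590   view  436        446
2      mac       408   view  492        502
3  android       591   view  306        316
4      mac       482  login  346        356
5      mac       133  login  331        341
take 2 rows with largest duration:
    device  duration action    n  n_plus_10
3  android       591   view  306        316
1  android       590   view  436        446
sort by n_plus_10:
    device  duration action    n  n_plus_10
3  android       591   view  306        316
1  android       590   view  436        446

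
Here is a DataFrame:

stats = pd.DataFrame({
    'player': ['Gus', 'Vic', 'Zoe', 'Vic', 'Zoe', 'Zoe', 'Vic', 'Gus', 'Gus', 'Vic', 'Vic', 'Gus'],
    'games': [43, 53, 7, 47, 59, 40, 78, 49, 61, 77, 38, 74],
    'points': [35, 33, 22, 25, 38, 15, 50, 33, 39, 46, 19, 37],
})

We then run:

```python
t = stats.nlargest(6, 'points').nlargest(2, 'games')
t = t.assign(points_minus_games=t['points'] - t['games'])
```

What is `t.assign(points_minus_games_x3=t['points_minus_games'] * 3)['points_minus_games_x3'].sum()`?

-177

take 6 rows with largest points:
   player  games  points
6     Vic     78      50
9     Vic     77      46
8     Gus     61      39
4     Zoe     59      38
11    Gus     74      37
0     Gus     43      35
take 2 rows with largest games:
  player  games  points
6    Vic     78      50
9    Vic     77      46
add column points_minus_games = t['points'] - t['games']:
  player  games  points  points_minus_games
6    Vic     78      50                 -28
9    Vic     77      46                 -31
add column points_minus_games_x3 = t['points_minus_games'] * 3:
  player  games  points  points_minus_games  points_minus_games_x3
6    Vic     78      50                 -28                    -84
9    Vic     77      46                 -31                    -93
Taking the sum of column 'points_minus_games_x3' gives -177.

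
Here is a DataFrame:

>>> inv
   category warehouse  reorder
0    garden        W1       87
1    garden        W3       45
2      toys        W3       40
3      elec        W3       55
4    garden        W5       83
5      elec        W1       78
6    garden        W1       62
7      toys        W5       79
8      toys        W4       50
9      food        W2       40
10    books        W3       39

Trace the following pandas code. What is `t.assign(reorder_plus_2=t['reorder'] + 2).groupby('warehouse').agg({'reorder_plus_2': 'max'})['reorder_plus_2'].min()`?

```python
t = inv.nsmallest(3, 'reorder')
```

42

take 3 rows with smallest reorder:
   category warehouse  reorder
10    books        W3       39
2      toys        W3       40
9      food        W2       40
add column reorder_plus_2 = t['reorder'] + 2:
   category warehouse  reorder  reorder_plus_2
10    books        W3       39              41
2      toys        W3       40              42
9      food        W2       40              42
group by warehouse, max of reorder_plus_2:
           reorder_plus_2
warehouse                
W2                     42
W3                     42
Taking the min of column 'reorder_plus_2' gives 42.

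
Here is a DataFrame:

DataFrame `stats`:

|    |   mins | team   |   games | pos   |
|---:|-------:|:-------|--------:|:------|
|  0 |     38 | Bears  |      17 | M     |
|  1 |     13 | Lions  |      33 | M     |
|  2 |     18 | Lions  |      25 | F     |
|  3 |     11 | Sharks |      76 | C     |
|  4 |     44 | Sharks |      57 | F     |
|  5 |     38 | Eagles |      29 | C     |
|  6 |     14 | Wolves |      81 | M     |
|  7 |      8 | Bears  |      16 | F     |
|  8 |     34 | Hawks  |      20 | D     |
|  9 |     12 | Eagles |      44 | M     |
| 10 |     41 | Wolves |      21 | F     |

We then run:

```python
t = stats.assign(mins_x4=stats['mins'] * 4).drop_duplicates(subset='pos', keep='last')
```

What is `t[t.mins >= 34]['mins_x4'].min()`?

136

add column mins_x4 = stats['mins'] * 4:
    mins    team  games pos  mins_x4
0     38   Bears     17   M      152
1     13   Lions     33   M       52
2     18   Lions     25   F       72
3     11  Sharks     76   C       44
4     44  Sharks     57   F      176
5     38  Eagles     29   C      152
6     14  Wolves     81   M       56
7      8   Bears     16   F       32
8     34   Hawks     20   D      136
9     12  Eagles     44   M       48
10    41  Wolves     21   F      164
drop duplicate pos (keep=last):
    mins    team  games pos  mins_x4
5     38  Eagles     29   C      152
8     34   Hawks     20   D      136
9     12  Eagles     44   M       48
10    41  Wolves     21   F      164
filter rows where mins >= 34:
    mins    team  games pos  mins_x4
5     38  Eagles     29   C      152
8     34   Hawks     20   D      136
10    41  Wolves     21   F      164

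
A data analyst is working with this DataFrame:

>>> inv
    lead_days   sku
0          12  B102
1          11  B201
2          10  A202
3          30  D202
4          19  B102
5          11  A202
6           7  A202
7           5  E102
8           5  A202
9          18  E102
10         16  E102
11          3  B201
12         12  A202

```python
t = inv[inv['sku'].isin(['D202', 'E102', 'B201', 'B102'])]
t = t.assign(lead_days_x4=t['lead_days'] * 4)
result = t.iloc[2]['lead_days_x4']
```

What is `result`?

120

filter rows where sku in ['D202', 'E102', 'B201', 'B102']:
    lead_days   sku
0          12  B102
1          11  B201
3          30  D202
4          19  B102
7           5  E102
9          18  E102
10         16  E102
11          3  B201
add column lead_days_x4 = t['lead_days'] * 4:
    lead_days   sku  lead_days_x4
0          12  B102            48
1          11  B201            44
3          30  D202           120
4          19  B102            76
7           5  E102            20
9          18  E102            72
10         16  E102            64
11          3  B201            12
Reading off the value at position 2, column 'lead_days_x4', we get 120.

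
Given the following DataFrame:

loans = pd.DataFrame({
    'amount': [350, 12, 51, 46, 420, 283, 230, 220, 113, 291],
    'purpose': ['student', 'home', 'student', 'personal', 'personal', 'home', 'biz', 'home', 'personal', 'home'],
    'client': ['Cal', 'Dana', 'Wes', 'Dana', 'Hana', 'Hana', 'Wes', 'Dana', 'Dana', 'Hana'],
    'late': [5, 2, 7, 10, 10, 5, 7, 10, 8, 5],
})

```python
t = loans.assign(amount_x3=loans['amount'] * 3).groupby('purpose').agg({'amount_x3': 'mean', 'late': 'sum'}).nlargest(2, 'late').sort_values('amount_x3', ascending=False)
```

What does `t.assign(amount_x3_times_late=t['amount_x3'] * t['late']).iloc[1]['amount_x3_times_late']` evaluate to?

16212.0

add column amount_x3 = loans['amount'] * 3:
   amount   purpose client  late  amount_x3
0     350   student    Cal     5       1050
1      12      home   Dana     2         36
2      51   student    Wes     7        153
3      46  personal   Dana    10        138
4     420  personal   Hana    10       1260
5     283      home   Hana     5        849
6     230       biz    Wes     7        690
7     220      home   Dana    10        660
8     113  personal   Dana     8        339
9     291      home   Hana     5        873
group by purpose: mean(amount_x3), sum(late):
          amount_x3  late
purpose                  
biz           690.0     7
home          604.5    22
personal      579.0    28
student       601.5    12
take 2 rows with largest late:
          amount_x3  late
purpose                  
personal      579.0    28
home          604.5    22
sort by amount_x3 descending:
          amount_x3  late
purpose                  
home          604.5    22
personal      579.0    28
add column amount_x3_times_late = t['amount_x3'] * t['late']:
          amount_x3  late  amount_x3_times_late
purpose                                        
home          604.5    22               13299.0
personal      579.0    28               16212.0
So iloc[1]['amount_x3_times_late'] = 16212.0.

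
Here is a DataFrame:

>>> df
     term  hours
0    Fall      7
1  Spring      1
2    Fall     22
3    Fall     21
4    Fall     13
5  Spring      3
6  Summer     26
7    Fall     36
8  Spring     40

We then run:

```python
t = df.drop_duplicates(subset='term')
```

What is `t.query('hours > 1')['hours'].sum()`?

drop duplicate term (keep=first):
     term  hours
0    Fall      7
1  Spring      1
6  Summer     26
filter rows where hours > 1:
     term  hours
0    Fall      7
6  Summer     26
Reading off the sum of column 'hours', we get 33.

33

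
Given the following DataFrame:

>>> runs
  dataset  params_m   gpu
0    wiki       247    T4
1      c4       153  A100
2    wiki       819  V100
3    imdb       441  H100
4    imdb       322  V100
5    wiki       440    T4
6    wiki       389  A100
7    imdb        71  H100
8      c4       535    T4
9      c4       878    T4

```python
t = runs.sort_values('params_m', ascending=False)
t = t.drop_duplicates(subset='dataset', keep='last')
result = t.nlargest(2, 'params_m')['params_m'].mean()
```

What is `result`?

200.0

sort by params_m descending:
  dataset  params_m   gpu
9      c4       878    T4
2    wiki       819  V100
8      c4       535    T4
3    imdb       441  H100
5    wiki       440    T4
6    wiki       389  A100
4    imdb       322  V100
0    wiki       247    T4
1      c4       153  A100
7    imdb        71  H100
drop duplicate dataset (keep=last):
  dataset  params_m   gpu
0    wiki       247    T4
1      c4       153  A100
7    imdb        71  H100
take 2 rows with largest params_m:
  dataset  params_m   gpu
0    wiki       247    T4
1      c4       153  A100
Finally, mean of column 'params_m' = 200.0.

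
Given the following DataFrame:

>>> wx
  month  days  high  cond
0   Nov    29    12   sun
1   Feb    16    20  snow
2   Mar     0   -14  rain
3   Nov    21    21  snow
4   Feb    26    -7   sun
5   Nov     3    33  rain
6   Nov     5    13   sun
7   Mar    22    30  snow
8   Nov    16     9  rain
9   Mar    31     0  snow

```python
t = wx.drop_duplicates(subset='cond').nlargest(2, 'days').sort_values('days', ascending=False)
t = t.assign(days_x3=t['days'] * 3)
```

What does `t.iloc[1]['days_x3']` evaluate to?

drop duplicate cond (keep=first):
  month  days  high  cond
0   Nov    29    12   sun
1   Feb    16    20  snow
2   Mar     0   -14  rain
take 2 rows with largest days:
  month  days  high  cond
0   Nov    29    12   sun
1   Feb    16    20  snow
sort by days descending:
  month  days  high  cond
0   Nov    29    12   sun
1   Feb    16    20  snow
add column days_x3 = t['days'] * 3:
  month  days  high  cond  days_x3
0   Nov    29    12   sun       87
1   Feb    16    20  snow       48
value at position 1, column 'days_x3' → 48

48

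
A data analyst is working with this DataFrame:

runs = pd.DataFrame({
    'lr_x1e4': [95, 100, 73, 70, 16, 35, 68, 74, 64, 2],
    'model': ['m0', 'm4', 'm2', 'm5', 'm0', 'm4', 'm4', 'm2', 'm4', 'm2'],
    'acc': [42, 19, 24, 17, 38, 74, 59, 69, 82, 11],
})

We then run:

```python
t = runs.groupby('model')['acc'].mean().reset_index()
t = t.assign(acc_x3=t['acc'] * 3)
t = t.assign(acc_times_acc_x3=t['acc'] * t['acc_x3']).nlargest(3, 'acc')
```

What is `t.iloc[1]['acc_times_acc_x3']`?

4800.0

group by model, mean of acc:
model
m0    40.000000
m2    34.666667
m4    58.500000
m5    17.000000
Name: acc, dtype: float64
reset_index():
  model        acc
0    m0  40.000000
1    m2  34.666667
2    m4  58.500000
3    m5  17.000000
add column acc_x3 = t['acc'] * 3:
  model        acc  acc_x3
0    m0  40.000000   120.0
1    m2  34.666667   104.0
2    m4  58.500000   175.5
3    m5  17.000000    51.0
add column acc_times_acc_x3 = t['acc'] * t['acc_x3']:
  model        acc  acc_x3  acc_times_acc_x3
0    m0  40.000000   120.0       4800.000000
1    m2  34.666667   104.0       3605.333333
2    m4  58.500000   175.5      10266.750000
3    m5  17.000000    51.0        867.000000
take 3 rows with largest acc:
  model        acc  acc_x3  acc_times_acc_x3
2    m4  58.500000   175.5      10266.750000
0    m0  40.000000   120.0       4800.000000
1    m2  34.666667   104.0       3605.333333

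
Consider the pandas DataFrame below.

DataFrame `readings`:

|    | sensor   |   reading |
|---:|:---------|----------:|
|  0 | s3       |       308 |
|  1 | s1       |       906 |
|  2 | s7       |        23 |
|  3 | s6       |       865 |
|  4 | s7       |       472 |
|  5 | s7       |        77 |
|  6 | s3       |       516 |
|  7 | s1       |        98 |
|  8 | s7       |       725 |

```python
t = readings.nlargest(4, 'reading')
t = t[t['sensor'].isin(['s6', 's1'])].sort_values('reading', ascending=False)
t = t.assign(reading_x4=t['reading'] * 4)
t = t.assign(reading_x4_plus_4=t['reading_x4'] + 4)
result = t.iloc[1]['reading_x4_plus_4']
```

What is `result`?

3464

take 4 rows with largest reading:
  sensor  reading
1     s1      906
3     s6      865
8     s7      725
6     s3      516
filter rows where sensor in ['s6', 's1']:
  sensor  reading
1     s1      906
3     s6      865
sort by reading descending:
  sensor  reading
1     s1      906
3     s6      865
add column reading_x4 = t['reading'] * 4:
  sensor  reading  reading_x4
1     s1      906        3624
3     s6      865        3460
add column reading_x4_plus_4 = t['reading_x4'] + 4:
  sensor  reading  reading_x4  reading_x4_plus_4
1     s1      906        3624               3628
3     s6      865        3460               3464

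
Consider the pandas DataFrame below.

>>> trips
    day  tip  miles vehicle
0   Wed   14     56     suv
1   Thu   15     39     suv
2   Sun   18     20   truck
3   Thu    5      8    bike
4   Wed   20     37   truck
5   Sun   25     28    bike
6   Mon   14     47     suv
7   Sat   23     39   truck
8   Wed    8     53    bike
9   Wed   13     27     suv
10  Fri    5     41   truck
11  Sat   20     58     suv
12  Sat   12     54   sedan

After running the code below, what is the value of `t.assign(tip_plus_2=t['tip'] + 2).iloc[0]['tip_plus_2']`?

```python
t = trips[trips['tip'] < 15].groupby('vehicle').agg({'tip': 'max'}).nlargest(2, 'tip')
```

16

filter rows where tip < 15:
    day  tip  miles vehicle
0   Wed   14     56     suv
3   Thu    5      8    bike
6   Mon   14     47     suv
8   Wed    8     53    bike
9   Wed   13     27     suv
10  Fri    5     41   truck
12  Sat   12     54   sedan
group by vehicle, max of tip:
         tip
vehicle     
bike       8
sedan     12
suv       14
truck      5
take 2 rows with largest tip:
         tip
vehicle     
suv       14
sedan     12
add column tip_plus_2 = t['tip'] + 2:
         tip  tip_plus_2
vehicle                 
suv       14          16
sedan     12          14
value at position 0, column 'tip_plus_2' → 16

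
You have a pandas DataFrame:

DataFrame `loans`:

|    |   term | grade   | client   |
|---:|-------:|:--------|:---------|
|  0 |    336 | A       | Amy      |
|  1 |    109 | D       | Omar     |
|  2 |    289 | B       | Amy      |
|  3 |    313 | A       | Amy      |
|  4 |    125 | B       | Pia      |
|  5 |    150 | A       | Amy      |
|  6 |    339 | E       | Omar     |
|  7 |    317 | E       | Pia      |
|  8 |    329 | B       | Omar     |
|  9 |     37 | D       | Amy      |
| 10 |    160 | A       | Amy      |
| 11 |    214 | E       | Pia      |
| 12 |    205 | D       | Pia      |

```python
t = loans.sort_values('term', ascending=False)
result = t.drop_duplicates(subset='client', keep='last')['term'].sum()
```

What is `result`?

sort by term descending:
    term grade client
6    339     E   Omar
0    336     A    Amy
8    329     B   Omar
7    317     E    Pia
3    313     A    Amy
2    289     B    Amy
11   214     E    Pia
12   205     D    Pia
10   160     A    Amy
5    150     A    Amy
4    125     B    Pia
1    109     D   Omar
9     37     D    Amy
drop duplicate client (keep=last):
   term grade client
4   125     B    Pia
1   109     D   Omar
9    37     D    Amy
Reading off the sum of column 'term', we get 271.

271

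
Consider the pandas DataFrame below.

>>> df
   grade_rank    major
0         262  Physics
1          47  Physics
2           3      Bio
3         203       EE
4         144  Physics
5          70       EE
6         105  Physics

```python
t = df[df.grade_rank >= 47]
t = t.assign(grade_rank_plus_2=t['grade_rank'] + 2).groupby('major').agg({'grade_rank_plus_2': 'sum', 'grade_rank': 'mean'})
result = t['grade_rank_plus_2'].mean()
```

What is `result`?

421.5

filter rows where grade_rank >= 47:
   grade_rank    major
0         262  Physics
1          47  Physics
3         203       EE
4         144  Physics
5          70       EE
6         105  Physics
add column grade_rank_plus_2 = t['grade_rank'] + 2:
   grade_rank    major  grade_rank_plus_2
0         262  Physics                264
1          47  Physics                 49
3         203       EE                205
4         144  Physics                146
5          70       EE                 72
6         105  Physics                107
group by major: sum(grade_rank_plus_2), mean(grade_rank):
         grade_rank_plus_2  grade_rank
major                                 
EE                     277       136.5
Physics                566       139.5
Then the mean of column 'grade_rank_plus_2': 421.5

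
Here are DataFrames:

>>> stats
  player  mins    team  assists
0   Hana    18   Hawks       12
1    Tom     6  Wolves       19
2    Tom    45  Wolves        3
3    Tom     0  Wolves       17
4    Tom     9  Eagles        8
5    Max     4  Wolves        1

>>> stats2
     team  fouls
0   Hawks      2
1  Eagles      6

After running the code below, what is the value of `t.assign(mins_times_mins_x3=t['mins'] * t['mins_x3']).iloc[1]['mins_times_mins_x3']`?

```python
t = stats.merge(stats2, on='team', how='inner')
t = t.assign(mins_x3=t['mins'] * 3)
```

merge on 'team' (how='inner') → 2 rows:
  player  mins    team  assists  fouls
0   Hana    18   Hawks       12      2
1    Tom     9  Eagles        8      6
add column mins_x3 = t['mins'] * 3:
  player  mins    team  assists  fouls  mins_x3
0   Hana    18   Hawks       12      2       54
1    Tom     9  Eagles        8      6       27
add column mins_times_mins_x3 = t['mins'] * t['mins_x3']:
  player  mins    team  assists  fouls  mins_x3  mins_times_mins_x3
0   Hana    18   Hawks       12      2       54                 972
1    Tom     9  Eagles        8      6       27                 243
The value at position 1, column 'mins_times_mins_x3' is 243.

243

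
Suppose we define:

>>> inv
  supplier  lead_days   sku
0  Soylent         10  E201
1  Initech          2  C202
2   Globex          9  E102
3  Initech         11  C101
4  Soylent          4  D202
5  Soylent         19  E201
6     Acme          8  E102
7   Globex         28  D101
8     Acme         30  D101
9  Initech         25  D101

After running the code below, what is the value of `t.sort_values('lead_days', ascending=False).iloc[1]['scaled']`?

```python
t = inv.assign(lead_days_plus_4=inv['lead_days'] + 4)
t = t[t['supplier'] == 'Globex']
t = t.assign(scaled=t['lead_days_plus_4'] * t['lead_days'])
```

add column lead_days_plus_4 = inv['lead_days'] + 4:
  supplier  lead_days   sku  lead_days_plus_4
0  Soylent         10  E201                14
1  Initech          2  C202                 6
2   Globex          9  E102                13
3  Initech         11  C101                15
4  Soylent          4  D202                 8
5  Soylent         19  E201                23
6     Acme          8  E102                12
7   Globex         28  D101                32
8     Acme         30  D101                34
9  Initech         25  D101                29
filter rows where supplier == 'Globex':
  supplier  lead_days   sku  lead_days_plus_4
2   Globex          9  E102                13
7   Globex         28  D101                32
add column scaled = t['lead_days_plus_4'] * t['lead_days']:
  supplier  lead_days   sku  lead_days_plus_4  scaled
2   Globex          9  E102                13     117
7   Globex         28  D101                32     896
sort by lead_days descending:
  supplier  lead_days   sku  lead_days_plus_4  scaled
7   Globex         28  D101                32     896
2   Globex          9  E102                13     117

117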